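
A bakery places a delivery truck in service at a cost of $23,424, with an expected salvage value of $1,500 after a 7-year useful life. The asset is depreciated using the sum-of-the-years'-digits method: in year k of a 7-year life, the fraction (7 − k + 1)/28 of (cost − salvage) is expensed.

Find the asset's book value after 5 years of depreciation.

Depreciable base = $23,424 − $1,500 = $21,924.
Sum of the years' digits = 7+6+5+4+3+2+1 = 28.
Year 1: $21,924 × 7/28 = $5,481. Book value $17,943.
Year 2: $21,924 × 6/28 = $4,698. Book value $13,245.
Year 3: $21,924 × 5/28 = $3,915. Book value $9,330.
Year 4: $21,924 × 4/28 = $3,132. Book value $6,198.
Year 5: $21,924 × 3/28 = $2,349. Book value $3,849.

$3,849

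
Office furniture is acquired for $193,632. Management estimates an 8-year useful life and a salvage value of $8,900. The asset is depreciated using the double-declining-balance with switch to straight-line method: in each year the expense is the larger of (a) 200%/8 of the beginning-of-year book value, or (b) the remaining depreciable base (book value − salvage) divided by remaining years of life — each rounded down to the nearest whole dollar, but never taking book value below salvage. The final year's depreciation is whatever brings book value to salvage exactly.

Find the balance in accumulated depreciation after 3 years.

$111,943

Depreciable base = $193,632 − $8,900 = $184,732.
Year 1: DB = ⌊$193,632 × 200%/8⌋ = $48,408; SL = ⌊$184,732/8⌋ = $23,091 → take DB $48,408. Book value $145,224.
Year 2: DB = ⌊$145,224 × 200%/8⌋ = $36,306; SL = ⌊$136,324/7⌋ = $19,474 → take DB $36,306. Book value $108,918.
Year 3: DB = ⌊$108,918 × 200%/8⌋ = $27,229; SL = ⌊$100,018/6⌋ = $16,669 → take DB $27,229. Book value $81,689.
Accumulated through year 3 = $193,632 − $81,689 = $111,943.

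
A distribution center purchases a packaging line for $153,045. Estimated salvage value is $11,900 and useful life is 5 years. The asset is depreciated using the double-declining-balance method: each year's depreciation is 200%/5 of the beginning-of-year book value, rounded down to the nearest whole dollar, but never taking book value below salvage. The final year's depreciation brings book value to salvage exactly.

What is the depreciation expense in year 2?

Depreciable base = $153,045 − $11,900 = $141,145.
Year 1: ⌊$153,045 × 200%/5⌋ = $61,218. Book value $91,827.
Year 2: ⌊$91,827 × 200%/5⌋ = $36,730. Book value $55,097.

$36,730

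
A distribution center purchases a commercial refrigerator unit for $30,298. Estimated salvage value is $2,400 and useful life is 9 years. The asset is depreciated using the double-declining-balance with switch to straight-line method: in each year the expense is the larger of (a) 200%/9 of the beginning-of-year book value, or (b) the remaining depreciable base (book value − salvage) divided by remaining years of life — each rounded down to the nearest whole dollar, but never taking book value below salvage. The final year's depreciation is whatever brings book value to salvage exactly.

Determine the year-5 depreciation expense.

$2,464

Depreciable base = $30,298 − $2,400 = $27,898.
Year 1: DB = ⌊$30,298 × 200%/9⌋ = $6,732; SL = ⌊$27,898/9⌋ = $3,099 → take DB $6,732. Book value $23,566.
Year 2: DB = ⌊$23,566 × 200%/9⌋ = $5,236; SL = ⌊$21,166/8⌋ = $2,645 → take DB $5,236. Book value $18,330.
Year 3: DB = ⌊$18,330 × 200%/9⌋ = $4,073; SL = ⌊$15,930/7⌋ = $2,275 → take DB $4,073. Book value $14,257.
Year 4: DB = ⌊$14,257 × 200%/9⌋ = $3,168; SL = ⌊$11,857/6⌋ = $1,976 → take DB $3,168. Book value $11,089.
Year 5: DB = ⌊$11,089 × 200%/9⌋ = $2,464; SL = ⌊$8,689/5⌋ = $1,737 → take DB $2,464. Book value $8,625.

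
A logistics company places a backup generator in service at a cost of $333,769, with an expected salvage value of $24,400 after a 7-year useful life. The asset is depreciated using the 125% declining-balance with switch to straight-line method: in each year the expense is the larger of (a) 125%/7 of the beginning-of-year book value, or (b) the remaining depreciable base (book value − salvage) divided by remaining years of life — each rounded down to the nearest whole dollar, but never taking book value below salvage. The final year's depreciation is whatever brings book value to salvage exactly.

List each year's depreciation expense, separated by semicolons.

Depreciable base = $333,769 − $24,400 = $309,369.
Year 1: DB = ⌊$333,769 × 125%/7⌋ = $59,601; SL = ⌊$309,369/7⌋ = $44,195 → take DB $59,601. Book value $274,168.
Year 2: DB = ⌊$274,168 × 125%/7⌋ = $48,958; SL = ⌊$249,768/6⌋ = $41,628 → take DB $48,958. Book value $225,210.
Year 3: DB = ⌊$225,210 × 125%/7⌋ = $40,216; SL = ⌊$200,810/5⌋ = $40,162 → take DB $40,216. Book value $184,994.
Year 4: DB = ⌊$184,994 × 125%/7⌋ = $33,034; SL = ⌊$160,594/4⌋ = $40,148 → take SL $40,148. Book value $144,846.
Year 5: DB = ⌊$144,846 × 125%/7⌋ = $25,865; SL = ⌊$120,446/3⌋ = $40,148 → take SL $40,148. Book value $104,698.
Year 6: DB = ⌊$104,698 × 125%/7⌋ = $18,696; SL = ⌊$80,298/2⌋ = $40,149 → take SL $40,149. Book value $64,549.
Year 7 (final): $64,549 − $24,400 = $40,149. Book value $24,400.

$59,601; $48,958; $40,216; $40,148; $40,148; $40,149; $40,149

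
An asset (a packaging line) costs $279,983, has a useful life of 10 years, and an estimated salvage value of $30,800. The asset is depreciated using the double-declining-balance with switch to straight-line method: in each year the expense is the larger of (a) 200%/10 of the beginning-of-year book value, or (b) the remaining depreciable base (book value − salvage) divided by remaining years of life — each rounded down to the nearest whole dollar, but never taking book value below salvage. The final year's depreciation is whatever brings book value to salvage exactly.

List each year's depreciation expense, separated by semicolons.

$55,996; $44,797; $35,838; $28,670; $22,936; $18,349; $14,679; $11,743; $9,395; $6,780

Depreciable base = $279,983 − $30,800 = $249,183.
Year 1: DB = ⌊$279,983 × 200%/10⌋ = $55,996; SL = ⌊$249,183/10⌋ = $24,918 → take DB $55,996. Book value $223,987.
Year 2: DB = ⌊$223,987 × 200%/10⌋ = $44,797; SL = ⌊$193,187/9⌋ = $21,465 → take DB $44,797. Book value $179,190.
Year 3: DB = ⌊$179,190 × 200%/10⌋ = $35,838; SL = ⌊$148,390/8⌋ = $18,548 → take DB $35,838. Book value $143,352.
Year 4: DB = ⌊$143,352 × 200%/10⌋ = $28,670; SL = ⌊$112,552/7⌋ = $16,078 → take DB $28,670. Book value $114,682.
Year 5: DB = ⌊$114,682 × 200%/10⌋ = $22,936; SL = ⌊$83,882/6⌋ = $13,980 → take DB $22,936. Book value $91,746.
Year 6: DB = ⌊$91,746 × 200%/10⌋ = $18,349; SL = ⌊$60,946/5⌋ = $12,189 → take DB $18,349. Book value $73,397.
Year 7: DB = ⌊$73,397 × 200%/10⌋ = $14,679; SL = ⌊$42,597/4⌋ = $10,649 → take DB $14,679. Book value $58,718.
Year 8: DB = ⌊$58,718 × 200%/10⌋ = $11,743; SL = ⌊$27,918/3⌋ = $9,306 → take DB $11,743. Book value $46,975.
Year 9: DB = ⌊$46,975 × 200%/10⌋ = $9,395; SL = ⌊$16,175/2⌋ = $8,087 → take DB $9,395. Book value $37,580.
Year 10 (final): $37,580 − $30,800 = $6,780. Book value $30,800.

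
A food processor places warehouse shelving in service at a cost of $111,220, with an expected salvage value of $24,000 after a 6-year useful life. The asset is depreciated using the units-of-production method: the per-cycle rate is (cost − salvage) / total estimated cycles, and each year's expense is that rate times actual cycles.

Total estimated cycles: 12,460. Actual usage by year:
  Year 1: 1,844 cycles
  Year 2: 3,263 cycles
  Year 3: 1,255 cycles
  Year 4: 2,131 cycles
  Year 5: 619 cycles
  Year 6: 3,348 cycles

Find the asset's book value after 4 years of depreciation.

$51,769

Depreciable base = $111,220 − $24,000 = $87,220.
Rate = $87,220 / 12,460 cycles = $7 per cycle.
Year 1: 1,844 × $7 = $12,908. Book value $98,312.
Year 2: 3,263 × $7 = $22,841. Book value $75,471.
Year 3: 1,255 × $7 = $8,785. Book value $66,686.
Year 4: 2,131 × $7 = $14,917. Book value $51,769.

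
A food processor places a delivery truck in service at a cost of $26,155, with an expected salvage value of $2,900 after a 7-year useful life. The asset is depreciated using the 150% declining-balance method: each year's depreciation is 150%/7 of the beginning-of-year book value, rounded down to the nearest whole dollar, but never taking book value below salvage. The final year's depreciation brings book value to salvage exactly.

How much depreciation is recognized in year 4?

Depreciable base = $26,155 − $2,900 = $23,255.
Year 1: ⌊$26,155 × 150%/7⌋ = $5,604. Book value $20,551.
Year 2: ⌊$20,551 × 150%/7⌋ = $4,403. Book value $16,148.
Year 3: ⌊$16,148 × 150%/7⌋ = $3,460. Book value $12,688.
Year 4: ⌊$12,688 × 150%/7⌋ = $2,718. Book value $9,970.

$2,718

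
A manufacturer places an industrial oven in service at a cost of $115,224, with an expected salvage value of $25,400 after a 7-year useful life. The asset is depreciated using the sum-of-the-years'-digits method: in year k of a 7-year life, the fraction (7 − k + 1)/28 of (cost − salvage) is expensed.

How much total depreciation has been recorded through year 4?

$70,576

Depreciable base = $115,224 − $25,400 = $89,824.
Sum of the years' digits = 7+6+5+4+3+2+1 = 28.
Year 1: $89,824 × 7/28 = $22,456. Book value $92,768.
Year 2: $89,824 × 6/28 = $19,248. Book value $73,520.
Year 3: $89,824 × 5/28 = $16,040. Book value $57,480.
Year 4: $89,824 × 4/28 = $12,832. Book value $44,648.
Accumulated through year 4 = $115,224 − $44,648 = $70,576.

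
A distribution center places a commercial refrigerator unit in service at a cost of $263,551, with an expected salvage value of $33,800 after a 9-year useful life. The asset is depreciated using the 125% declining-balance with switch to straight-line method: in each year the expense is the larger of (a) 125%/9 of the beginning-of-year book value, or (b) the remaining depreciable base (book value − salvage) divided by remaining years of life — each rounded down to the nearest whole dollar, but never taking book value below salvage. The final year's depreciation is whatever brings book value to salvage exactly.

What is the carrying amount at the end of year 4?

$144,913

Depreciable base = $263,551 − $33,800 = $229,751.
Year 1: DB = ⌊$263,551 × 125%/9⌋ = $36,604; SL = ⌊$229,751/9⌋ = $25,527 → take DB $36,604. Book value $226,947.
Year 2: DB = ⌊$226,947 × 125%/9⌋ = $31,520; SL = ⌊$193,147/8⌋ = $24,143 → take DB $31,520. Book value $195,427.
Year 3: DB = ⌊$195,427 × 125%/9⌋ = $27,142; SL = ⌊$161,627/7⌋ = $23,089 → take DB $27,142. Book value $168,285.
Year 4: DB = ⌊$168,285 × 125%/9⌋ = $23,372; SL = ⌊$134,485/6⌋ = $22,414 → take DB $23,372. Book value $144,913.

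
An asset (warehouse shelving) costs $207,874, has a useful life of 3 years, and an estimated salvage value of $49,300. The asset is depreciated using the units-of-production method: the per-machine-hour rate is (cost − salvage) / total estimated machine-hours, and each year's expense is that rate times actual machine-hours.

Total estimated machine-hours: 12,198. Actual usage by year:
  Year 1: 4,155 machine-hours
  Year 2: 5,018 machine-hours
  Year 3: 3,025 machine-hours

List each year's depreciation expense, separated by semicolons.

Depreciable base = $207,874 − $49,300 = $158,574.
Rate = $158,574 / 12,198 machine-hours = $13 per machine-hour.
Year 1: 4,155 × $13 = $54,015. Book value $153,859.
Year 2: 5,018 × $13 = $65,234. Book value $88,625.
Year 3: 3,025 × $13 = $39,325. Book value $49,300.

$54,015; $65,234; $39,325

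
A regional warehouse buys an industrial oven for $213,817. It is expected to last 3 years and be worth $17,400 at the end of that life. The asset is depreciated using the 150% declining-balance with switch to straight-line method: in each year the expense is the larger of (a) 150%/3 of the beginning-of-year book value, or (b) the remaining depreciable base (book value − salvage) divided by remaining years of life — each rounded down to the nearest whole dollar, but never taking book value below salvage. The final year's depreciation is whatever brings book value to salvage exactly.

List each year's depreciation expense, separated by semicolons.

$106,908; $53,454; $36,055

Depreciable base = $213,817 − $17,400 = $196,417.
Year 1: DB = ⌊$213,817 × 150%/3⌋ = $106,908; SL = ⌊$196,417/3⌋ = $65,472 → take DB $106,908. Book value $106,909.
Year 2: DB = ⌊$106,909 × 150%/3⌋ = $53,454; SL = ⌊$89,509/2⌋ = $44,754 → take DB $53,454. Book value $53,455.
Year 3 (final): $53,455 − $17,400 = $36,055. Book value $17,400.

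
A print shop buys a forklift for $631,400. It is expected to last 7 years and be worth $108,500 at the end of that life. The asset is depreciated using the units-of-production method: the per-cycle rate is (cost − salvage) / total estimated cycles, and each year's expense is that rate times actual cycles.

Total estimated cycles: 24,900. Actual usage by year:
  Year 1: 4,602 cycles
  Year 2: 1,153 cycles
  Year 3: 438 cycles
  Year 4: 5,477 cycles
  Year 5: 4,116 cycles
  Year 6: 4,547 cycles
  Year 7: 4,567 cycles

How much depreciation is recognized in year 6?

$95,487

Depreciable base = $631,400 − $108,500 = $522,900.
Rate = $522,900 / 24,900 cycles = $21 per cycle.
Year 1: 4,602 × $21 = $96,642. Book value $534,758.
Year 2: 1,153 × $21 = $24,213. Book value $510,545.
Year 3: 438 × $21 = $9,198. Book value $501,347.
Year 4: 5,477 × $21 = $115,017. Book value $386,330.
Year 5: 4,116 × $21 = $86,436. Book value $299,894.
Year 6: 4,547 × $21 = $95,487. Book value $204,407.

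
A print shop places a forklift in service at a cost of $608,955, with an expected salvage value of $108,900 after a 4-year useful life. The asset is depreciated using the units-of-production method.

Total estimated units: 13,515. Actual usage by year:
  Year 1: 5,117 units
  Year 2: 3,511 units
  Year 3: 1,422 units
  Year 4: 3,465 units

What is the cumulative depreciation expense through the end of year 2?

Depreciable base = $608,955 − $108,900 = $500,055.
Rate = $500,055 / 13,515 units = $37 per unit.
Year 1: 5,117 × $37 = $189,329. Book value $419,626.
Year 2: 3,511 × $37 = $129,907. Book value $289,719.
Accumulated through year 2 = $608,955 − $289,719 = $319,236.

$319,236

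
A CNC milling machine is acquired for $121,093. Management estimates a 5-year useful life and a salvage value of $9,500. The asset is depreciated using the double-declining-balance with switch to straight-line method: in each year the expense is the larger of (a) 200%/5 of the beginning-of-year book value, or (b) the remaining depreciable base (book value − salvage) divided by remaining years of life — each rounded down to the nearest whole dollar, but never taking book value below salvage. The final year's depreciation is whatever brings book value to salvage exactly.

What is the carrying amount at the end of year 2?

Depreciable base = $121,093 − $9,500 = $111,593.
Year 1: DB = ⌊$121,093 × 200%/5⌋ = $48,437; SL = ⌊$111,593/5⌋ = $22,318 → take DB $48,437. Book value $72,656.
Year 2: DB = ⌊$72,656 × 200%/5⌋ = $29,062; SL = ⌊$63,156/4⌋ = $15,789 → take DB $29,062. Book value $43,594.

$43,594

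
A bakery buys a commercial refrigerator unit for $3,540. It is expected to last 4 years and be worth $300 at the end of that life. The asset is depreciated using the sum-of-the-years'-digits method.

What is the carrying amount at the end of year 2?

Depreciable base = $3,540 − $300 = $3,240.
Sum of the years' digits = 4+3+2+1 = 10.
Year 1: $3,240 × 4/10 = $1,296. Book value $2,244.
Year 2: $3,240 × 3/10 = $972. Book value $1,272.

$1,272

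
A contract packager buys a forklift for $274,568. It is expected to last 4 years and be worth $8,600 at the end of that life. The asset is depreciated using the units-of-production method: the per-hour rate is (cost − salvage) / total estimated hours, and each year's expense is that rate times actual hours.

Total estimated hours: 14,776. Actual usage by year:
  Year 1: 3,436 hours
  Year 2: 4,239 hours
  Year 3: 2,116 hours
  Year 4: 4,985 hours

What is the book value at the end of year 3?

Depreciable base = $274,568 − $8,600 = $265,968.
Rate = $265,968 / 14,776 hours = $18 per hour.
Year 1: 3,436 × $18 = $61,848. Book value $212,720.
Year 2: 4,239 × $18 = $76,302. Book value $136,418.
Year 3: 2,116 × $18 = $38,088. Book value $98,330.

$98,330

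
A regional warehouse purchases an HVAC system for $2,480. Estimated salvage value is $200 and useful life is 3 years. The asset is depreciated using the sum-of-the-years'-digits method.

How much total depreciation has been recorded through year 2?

Depreciable base = $2,480 − $200 = $2,280.
Sum of the years' digits = 3+2+1 = 6.
Year 1: $2,280 × 3/6 = $1,140. Book value $1,340.
Year 2: $2,280 × 2/6 = $760. Book value $580.
Accumulated through year 2 = $2,480 − $580 = $1,900.

$1,900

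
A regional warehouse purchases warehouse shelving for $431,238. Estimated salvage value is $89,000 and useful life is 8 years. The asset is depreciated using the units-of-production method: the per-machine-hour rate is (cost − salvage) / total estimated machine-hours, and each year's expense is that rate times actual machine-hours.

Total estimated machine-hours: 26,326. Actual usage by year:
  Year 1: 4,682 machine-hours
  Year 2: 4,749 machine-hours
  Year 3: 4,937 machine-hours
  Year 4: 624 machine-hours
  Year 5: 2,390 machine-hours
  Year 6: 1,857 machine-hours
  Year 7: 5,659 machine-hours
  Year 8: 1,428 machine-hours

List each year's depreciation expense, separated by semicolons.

Depreciable base = $431,238 − $89,000 = $342,238.
Rate = $342,238 / 26,326 machine-hours = $13 per machine-hour.
Year 1: 4,682 × $13 = $60,866. Book value $370,372.
Year 2: 4,749 × $13 = $61,737. Book value $308,635.
Year 3: 4,937 × $13 = $64,181. Book value $244,454.
Year 4: 624 × $13 = $8,112. Book value $236,342.
Year 5: 2,390 × $13 = $31,070. Book value $205,272.
Year 6: 1,857 × $13 = $24,141. Book value $181,131.
Year 7: 5,659 × $13 = $73,567. Book value $107,564.
Year 8: 1,428 × $13 = $18,564. Book value $89,000.

$60,866; $61,737; $64,181; $8,112; $31,070; $24,141; $73,567; $18,564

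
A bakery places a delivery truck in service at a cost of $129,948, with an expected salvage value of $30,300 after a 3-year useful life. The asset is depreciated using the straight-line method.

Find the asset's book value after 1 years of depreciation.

$96,732

Depreciable base = $129,948 − $30,300 = $99,648.
Annual expense = $99,648 / 3 = $33,216.
End of year 1: book value $96,732.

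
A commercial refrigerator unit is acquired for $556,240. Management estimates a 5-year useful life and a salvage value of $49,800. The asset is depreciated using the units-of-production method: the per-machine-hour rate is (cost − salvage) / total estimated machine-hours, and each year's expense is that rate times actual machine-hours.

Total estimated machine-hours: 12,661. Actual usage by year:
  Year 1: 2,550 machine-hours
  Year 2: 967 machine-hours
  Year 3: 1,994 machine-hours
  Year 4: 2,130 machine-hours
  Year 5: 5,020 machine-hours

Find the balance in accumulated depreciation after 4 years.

Depreciable base = $556,240 − $49,800 = $506,440.
Rate = $506,440 / 12,661 machine-hours = $40 per machine-hour.
Year 1: 2,550 × $40 = $102,000. Book value $454,240.
Year 2: 967 × $40 = $38,680. Book value $415,560.
Year 3: 1,994 × $40 = $79,760. Book value $335,800.
Year 4: 2,130 × $40 = $85,200. Book value $250,600.
Accumulated through year 4 = $556,240 − $250,600 = $305,640.

$305,640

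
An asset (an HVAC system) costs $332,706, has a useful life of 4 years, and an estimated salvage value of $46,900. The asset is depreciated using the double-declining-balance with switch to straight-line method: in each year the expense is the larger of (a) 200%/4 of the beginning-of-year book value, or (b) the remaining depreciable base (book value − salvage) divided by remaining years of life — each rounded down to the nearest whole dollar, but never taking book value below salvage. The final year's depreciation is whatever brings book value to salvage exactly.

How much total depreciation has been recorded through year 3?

$285,806

Depreciable base = $332,706 − $46,900 = $285,806.
Year 1: DB = ⌊$332,706 × 200%/4⌋ = $166,353; SL = ⌊$285,806/4⌋ = $71,451 → take DB $166,353. Book value $166,353.
Year 2: DB = ⌊$166,353 × 200%/4⌋ = $83,176; SL = ⌊$119,453/3⌋ = $39,817 → take DB $83,176. Book value $83,177.
Year 3: DB = ⌊$83,177 × 200%/4⌋ = $41,588; SL = ⌊$36,277/2⌋ = $18,138 → take DB $41,588, capped at $36,277. Book value $46,900.
Accumulated through year 3 = $332,706 − $46,900 = $285,806.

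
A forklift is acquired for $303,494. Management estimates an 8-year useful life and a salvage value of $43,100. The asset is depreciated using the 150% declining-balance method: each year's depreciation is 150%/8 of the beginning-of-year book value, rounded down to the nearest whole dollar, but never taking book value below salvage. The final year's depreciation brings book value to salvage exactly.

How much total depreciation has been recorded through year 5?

Depreciable base = $303,494 − $43,100 = $260,394.
Year 1: ⌊$303,494 × 150%/8⌋ = $56,905. Book value $246,589.
Year 2: ⌊$246,589 × 150%/8⌋ = $46,235. Book value $200,354.
Year 3: ⌊$200,354 × 150%/8⌋ = $37,566. Book value $162,788.
Year 4: ⌊$162,788 × 150%/8⌋ = $30,522. Book value $132,266.
Year 5: ⌊$132,266 × 150%/8⌋ = $24,799. Book value $107,467.
Accumulated through year 5 = $303,494 − $107,467 = $196,027.

$196,027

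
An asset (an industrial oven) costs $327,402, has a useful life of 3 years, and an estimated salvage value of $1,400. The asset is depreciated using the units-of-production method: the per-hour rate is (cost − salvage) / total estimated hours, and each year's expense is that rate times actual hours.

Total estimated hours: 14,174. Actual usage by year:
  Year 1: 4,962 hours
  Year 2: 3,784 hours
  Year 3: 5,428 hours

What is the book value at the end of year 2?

$126,244

Depreciable base = $327,402 − $1,400 = $326,002.
Rate = $326,002 / 14,174 hours = $23 per hour.
Year 1: 4,962 × $23 = $114,126. Book value $213,276.
Year 2: 3,784 × $23 = $87,032. Book value $126,244.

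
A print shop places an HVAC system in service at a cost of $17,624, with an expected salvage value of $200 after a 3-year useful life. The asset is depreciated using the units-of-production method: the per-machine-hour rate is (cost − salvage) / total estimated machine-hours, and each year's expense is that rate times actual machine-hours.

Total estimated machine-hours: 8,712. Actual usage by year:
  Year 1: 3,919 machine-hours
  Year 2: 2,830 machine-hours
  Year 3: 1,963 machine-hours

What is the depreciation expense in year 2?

$5,660

Depreciable base = $17,624 − $200 = $17,424.
Rate = $17,424 / 8,712 machine-hours = $2 per machine-hour.
Year 1: 3,919 × $2 = $7,838. Book value $9,786.
Year 2: 2,830 × $2 = $5,660. Book value $4,126.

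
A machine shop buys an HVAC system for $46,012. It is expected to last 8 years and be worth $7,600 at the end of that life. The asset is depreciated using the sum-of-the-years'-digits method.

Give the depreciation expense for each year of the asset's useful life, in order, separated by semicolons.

$8,536; $7,469; $6,402; $5,335; $4,268; $3,201; $2,134; $1,067

Depreciable base = $46,012 − $7,600 = $38,412.
Sum of the years' digits = 8+7+6+5+4+3+2+1 = 36.
Year 1: $38,412 × 8/36 = $8,536. Book value $37,476.
Year 2: $38,412 × 7/36 = $7,469. Book value $30,007.
Year 3: $38,412 × 6/36 = $6,402. Book value $23,605.
Year 4: $38,412 × 5/36 = $5,335. Book value $18,270.
Year 5: $38,412 × 4/36 = $4,268. Book value $14,002.
Year 6: $38,412 × 3/36 = $3,201. Book value $10,801.
Year 7: $38,412 × 2/36 = $2,134. Book value $8,667.
Year 8: $38,412 × 1/36 = $1,067. Book value $7,600.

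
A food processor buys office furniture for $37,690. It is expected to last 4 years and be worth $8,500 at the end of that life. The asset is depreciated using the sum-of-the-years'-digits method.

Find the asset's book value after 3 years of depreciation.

$11,419

Depreciable base = $37,690 − $8,500 = $29,190.
Sum of the years' digits = 4+3+2+1 = 10.
Year 1: $29,190 × 4/10 = $11,676. Book value $26,014.
Year 2: $29,190 × 3/10 = $8,757. Book value $17,257.
Year 3: $29,190 × 2/10 = $5,838. Book value $11,419.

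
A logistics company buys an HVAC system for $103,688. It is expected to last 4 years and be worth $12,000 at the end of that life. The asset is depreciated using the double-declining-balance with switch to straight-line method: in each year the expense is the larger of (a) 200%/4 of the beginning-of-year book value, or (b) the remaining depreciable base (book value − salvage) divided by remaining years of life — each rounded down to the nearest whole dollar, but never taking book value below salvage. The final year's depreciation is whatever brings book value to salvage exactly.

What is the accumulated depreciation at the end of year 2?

$77,766

Depreciable base = $103,688 − $12,000 = $91,688.
Year 1: DB = ⌊$103,688 × 200%/4⌋ = $51,844; SL = ⌊$91,688/4⌋ = $22,922 → take DB $51,844. Book value $51,844.
Year 2: DB = ⌊$51,844 × 200%/4⌋ = $25,922; SL = ⌊$39,844/3⌋ = $13,281 → take DB $25,922. Book value $25,922.
Accumulated through year 2 = $103,688 − $25,922 = $77,766.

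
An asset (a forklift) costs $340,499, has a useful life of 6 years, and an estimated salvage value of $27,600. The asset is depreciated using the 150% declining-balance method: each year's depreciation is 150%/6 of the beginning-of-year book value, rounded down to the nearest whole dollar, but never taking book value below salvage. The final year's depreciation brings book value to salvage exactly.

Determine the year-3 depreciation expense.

Depreciable base = $340,499 − $27,600 = $312,899.
Year 1: ⌊$340,499 × 150%/6⌋ = $85,124. Book value $255,375.
Year 2: ⌊$255,375 × 150%/6⌋ = $63,843. Book value $191,532.
Year 3: ⌊$191,532 × 150%/6⌋ = $47,883. Book value $143,649.

$47,883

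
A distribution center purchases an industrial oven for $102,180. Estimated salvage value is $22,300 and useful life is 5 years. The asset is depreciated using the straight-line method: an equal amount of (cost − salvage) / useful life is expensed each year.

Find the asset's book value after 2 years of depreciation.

$70,228

Depreciable base = $102,180 − $22,300 = $79,880.
Annual expense = $79,880 / 5 = $15,976.
End of year 1: book value $86,204.
End of year 2: book value $70,228.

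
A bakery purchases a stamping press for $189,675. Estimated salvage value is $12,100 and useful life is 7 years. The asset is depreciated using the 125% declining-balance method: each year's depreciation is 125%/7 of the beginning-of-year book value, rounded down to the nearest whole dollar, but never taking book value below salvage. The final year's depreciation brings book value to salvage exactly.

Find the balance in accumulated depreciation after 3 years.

Depreciable base = $189,675 − $12,100 = $177,575.
Year 1: ⌊$189,675 × 125%/7⌋ = $33,870. Book value $155,805.
Year 2: ⌊$155,805 × 125%/7⌋ = $27,822. Book value $127,983.
Year 3: ⌊$127,983 × 125%/7⌋ = $22,854. Book value $105,129.
Accumulated through year 3 = $189,675 − $105,129 = $84,546.

$84,546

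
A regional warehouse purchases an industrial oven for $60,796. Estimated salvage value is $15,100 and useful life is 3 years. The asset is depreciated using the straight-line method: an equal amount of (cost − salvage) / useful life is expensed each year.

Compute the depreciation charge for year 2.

$15,232

Depreciable base = $60,796 − $15,100 = $45,696.
Annual expense = $45,696 / 3 = $15,232.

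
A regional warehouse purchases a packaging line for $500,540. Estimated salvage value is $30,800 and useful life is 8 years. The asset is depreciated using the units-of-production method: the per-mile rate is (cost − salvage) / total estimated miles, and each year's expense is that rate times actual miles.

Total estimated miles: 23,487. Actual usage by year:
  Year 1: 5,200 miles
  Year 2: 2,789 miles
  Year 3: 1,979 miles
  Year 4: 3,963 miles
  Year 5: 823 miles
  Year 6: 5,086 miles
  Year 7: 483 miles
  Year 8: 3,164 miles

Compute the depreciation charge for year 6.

$101,720

Depreciable base = $500,540 − $30,800 = $469,740.
Rate = $469,740 / 23,487 miles = $20 per mile.
Year 1: 5,200 × $20 = $104,000. Book value $396,540.
Year 2: 2,789 × $20 = $55,780. Book value $340,760.
Year 3: 1,979 × $20 = $39,580. Book value $301,180.
Year 4: 3,963 × $20 = $79,260. Book value $221,920.
Year 5: 823 × $20 = $16,460. Book value $205,460.
Year 6: 5,086 × $20 = $101,720. Book value $103,740.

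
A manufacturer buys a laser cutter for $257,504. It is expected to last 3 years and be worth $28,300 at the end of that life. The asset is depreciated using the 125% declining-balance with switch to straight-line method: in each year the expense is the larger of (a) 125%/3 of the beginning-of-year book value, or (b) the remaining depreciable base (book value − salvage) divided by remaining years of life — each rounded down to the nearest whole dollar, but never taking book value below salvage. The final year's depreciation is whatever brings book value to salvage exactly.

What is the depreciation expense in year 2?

$62,587

Depreciable base = $257,504 − $28,300 = $229,204.
Year 1: DB = ⌊$257,504 × 125%/3⌋ = $107,293; SL = ⌊$229,204/3⌋ = $76,401 → take DB $107,293. Book value $150,211.
Year 2: DB = ⌊$150,211 × 125%/3⌋ = $62,587; SL = ⌊$121,911/2⌋ = $60,955 → take DB $62,587. Book value $87,624.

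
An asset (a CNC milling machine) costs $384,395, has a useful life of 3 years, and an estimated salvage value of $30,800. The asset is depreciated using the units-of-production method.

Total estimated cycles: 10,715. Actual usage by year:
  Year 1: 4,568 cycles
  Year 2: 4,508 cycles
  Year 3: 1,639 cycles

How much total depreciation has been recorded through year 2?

$299,508

Depreciable base = $384,395 − $30,800 = $353,595.
Rate = $353,595 / 10,715 cycles = $33 per cycle.
Year 1: 4,568 × $33 = $150,744. Book value $233,651.
Year 2: 4,508 × $33 = $148,764. Book value $84,887.
Accumulated through year 2 = $384,395 − $84,887 = $299,508.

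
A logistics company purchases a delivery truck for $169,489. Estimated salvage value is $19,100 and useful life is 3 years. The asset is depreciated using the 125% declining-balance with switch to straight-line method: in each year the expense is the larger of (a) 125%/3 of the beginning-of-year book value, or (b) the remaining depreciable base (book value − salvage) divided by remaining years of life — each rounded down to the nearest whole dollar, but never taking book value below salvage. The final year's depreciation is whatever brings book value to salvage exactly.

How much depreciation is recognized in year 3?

$38,574

Depreciable base = $169,489 − $19,100 = $150,389.
Year 1: DB = ⌊$169,489 × 125%/3⌋ = $70,620; SL = ⌊$150,389/3⌋ = $50,129 → take DB $70,620. Book value $98,869.
Year 2: DB = ⌊$98,869 × 125%/3⌋ = $41,195; SL = ⌊$79,769/2⌋ = $39,884 → take DB $41,195. Book value $57,674.
Year 3 (final): $57,674 − $19,100 = $38,574. Book value $19,100.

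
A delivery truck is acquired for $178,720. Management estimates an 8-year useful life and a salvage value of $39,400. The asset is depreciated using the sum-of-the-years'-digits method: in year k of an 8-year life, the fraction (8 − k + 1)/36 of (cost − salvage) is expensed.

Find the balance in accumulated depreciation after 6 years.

$127,710

Depreciable base = $178,720 − $39,400 = $139,320.
Sum of the years' digits = 8+7+6+5+4+3+2+1 = 36.
Year 1: $139,320 × 8/36 = $30,960. Book value $147,760.
Year 2: $139,320 × 7/36 = $27,090. Book value $120,670.
Year 3: $139,320 × 6/36 = $23,220. Book value $97,450.
Year 4: $139,320 × 5/36 = $19,350. Book value $78,100.
Year 5: $139,320 × 4/36 = $15,480. Book value $62,620.
Year 6: $139,320 × 3/36 = $11,610. Book value $51,010.
Accumulated through year 6 = $178,720 − $51,010 = $127,710.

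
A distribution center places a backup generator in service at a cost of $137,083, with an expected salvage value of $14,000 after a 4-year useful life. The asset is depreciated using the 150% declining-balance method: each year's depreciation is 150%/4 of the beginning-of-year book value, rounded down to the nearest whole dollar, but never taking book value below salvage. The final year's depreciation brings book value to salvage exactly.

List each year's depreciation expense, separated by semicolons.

Depreciable base = $137,083 − $14,000 = $123,083.
Year 1: ⌊$137,083 × 150%/4⌋ = $51,406. Book value $85,677.
Year 2: ⌊$85,677 × 150%/4⌋ = $32,128. Book value $53,549.
Year 3: ⌊$53,549 × 150%/4⌋ = $20,080. Book value $33,469.
Year 4 (final): $33,469 − $14,000 = $19,469. Book value $14,000.

$51,406; $32,128; $20,080; $19,469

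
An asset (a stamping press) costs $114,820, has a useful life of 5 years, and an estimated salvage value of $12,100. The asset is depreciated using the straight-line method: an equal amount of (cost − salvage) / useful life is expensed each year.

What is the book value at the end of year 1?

Depreciable base = $114,820 − $12,100 = $102,720.
Annual expense = $102,720 / 5 = $20,544.
End of year 1: book value $94,276.

$94,276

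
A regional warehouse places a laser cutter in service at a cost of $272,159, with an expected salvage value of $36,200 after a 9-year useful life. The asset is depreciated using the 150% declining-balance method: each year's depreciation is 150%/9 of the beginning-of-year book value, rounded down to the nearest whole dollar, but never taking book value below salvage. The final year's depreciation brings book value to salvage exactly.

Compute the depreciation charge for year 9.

$27,096

Depreciable base = $272,159 − $36,200 = $235,959.
Year 1: ⌊$272,159 × 150%/9⌋ = $45,359. Book value $226,800.
Year 2: ⌊$226,800 × 150%/9⌋ = $37,800. Book value $189,000.
Year 3: ⌊$189,000 × 150%/9⌋ = $31,500. Book value $157,500.
Year 4: ⌊$157,500 × 150%/9⌋ = $26,250. Book value $131,250.
Year 5: ⌊$131,250 × 150%/9⌋ = $21,875. Book value $109,375.
Year 6: ⌊$109,375 × 150%/9⌋ = $18,229. Book value $91,146.
Year 7: ⌊$91,146 × 150%/9⌋ = $15,191. Book value $75,955.
Year 8: ⌊$75,955 × 150%/9⌋ = $12,659. Book value $63,296.
Year 9 (final): $63,296 − $36,200 = $27,096. Book value $36,200.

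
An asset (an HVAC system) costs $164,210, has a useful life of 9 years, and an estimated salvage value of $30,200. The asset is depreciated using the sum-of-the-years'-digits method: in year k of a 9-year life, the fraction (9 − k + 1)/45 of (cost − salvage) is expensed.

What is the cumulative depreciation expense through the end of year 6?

Depreciable base = $164,210 − $30,200 = $134,010.
Sum of the years' digits = 9+8+7+6+5+4+3+2+1 = 45.
Year 1: $134,010 × 9/45 = $26,802. Book value $137,408.
Year 2: $134,010 × 8/45 = $23,824. Book value $113,584.
Year 3: $134,010 × 7/45 = $20,846. Book value $92,738.
Year 4: $134,010 × 6/45 = $17,868. Book value $74,870.
Year 5: $134,010 × 5/45 = $14,890. Book value $59,980.
Year 6: $134,010 × 4/45 = $11,912. Book value $48,068.
Accumulated through year 6 = $164,210 − $48,068 = $116,142.

$116,142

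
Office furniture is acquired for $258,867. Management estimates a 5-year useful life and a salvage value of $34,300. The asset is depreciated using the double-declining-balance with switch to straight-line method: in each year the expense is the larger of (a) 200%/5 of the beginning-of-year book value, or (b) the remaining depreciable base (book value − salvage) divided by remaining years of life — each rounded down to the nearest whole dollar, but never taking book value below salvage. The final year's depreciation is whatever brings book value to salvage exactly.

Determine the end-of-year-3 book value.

Depreciable base = $258,867 − $34,300 = $224,567.
Year 1: DB = ⌊$258,867 × 200%/5⌋ = $103,546; SL = ⌊$224,567/5⌋ = $44,913 → take DB $103,546. Book value $155,321.
Year 2: DB = ⌊$155,321 × 200%/5⌋ = $62,128; SL = ⌊$121,021/4⌋ = $30,255 → take DB $62,128. Book value $93,193.
Year 3: DB = ⌊$93,193 × 200%/5⌋ = $37,277; SL = ⌊$58,893/3⌋ = $19,631 → take DB $37,277. Book value $55,916.

$55,916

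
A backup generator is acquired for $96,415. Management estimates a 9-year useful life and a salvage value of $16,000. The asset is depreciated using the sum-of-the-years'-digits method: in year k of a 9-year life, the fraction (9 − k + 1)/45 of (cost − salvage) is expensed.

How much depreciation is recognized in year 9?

Depreciable base = $96,415 − $16,000 = $80,415.
Sum of the years' digits = 9+8+7+6+5+4+3+2+1 = 45.
Year 1: $80,415 × 9/45 = $16,083. Book value $80,332.
Year 2: $80,415 × 8/45 = $14,296. Book value $66,036.
Year 3: $80,415 × 7/45 = $12,509. Book value $53,527.
Year 4: $80,415 × 6/45 = $10,722. Book value $42,805.
Year 5: $80,415 × 5/45 = $8,935. Book value $33,870.
Year 6: $80,415 × 4/45 = $7,148. Book value $26,722.
Year 7: $80,415 × 3/45 = $5,361. Book value $21,361.
Year 8: $80,415 × 2/45 = $3,574. Book value $17,787.
Year 9: $80,415 × 1/45 = $1,787. Book value $16,000.

$1,787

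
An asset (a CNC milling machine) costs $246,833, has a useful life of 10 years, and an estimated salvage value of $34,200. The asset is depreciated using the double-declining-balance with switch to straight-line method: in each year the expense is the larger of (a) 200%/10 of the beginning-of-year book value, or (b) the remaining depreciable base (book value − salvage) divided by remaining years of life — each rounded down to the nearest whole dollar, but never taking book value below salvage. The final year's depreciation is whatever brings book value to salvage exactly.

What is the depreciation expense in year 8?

$10,353

Depreciable base = $246,833 − $34,200 = $212,633.
Year 1: DB = ⌊$246,833 × 200%/10⌋ = $49,366; SL = ⌊$212,633/10⌋ = $21,263 → take DB $49,366. Book value $197,467.
Year 2: DB = ⌊$197,467 × 200%/10⌋ = $39,493; SL = ⌊$163,267/9⌋ = $18,140 → take DB $39,493. Book value $157,974.
Year 3: DB = ⌊$157,974 × 200%/10⌋ = $31,594; SL = ⌊$123,774/8⌋ = $15,471 → take DB $31,594. Book value $126,380.
Year 4: DB = ⌊$126,380 × 200%/10⌋ = $25,276; SL = ⌊$92,180/7⌋ = $13,168 → take DB $25,276. Book value $101,104.
Year 5: DB = ⌊$101,104 × 200%/10⌋ = $20,220; SL = ⌊$66,904/6⌋ = $11,150 → take DB $20,220. Book value $80,884.
Year 6: DB = ⌊$80,884 × 200%/10⌋ = $16,176; SL = ⌊$46,684/5⌋ = $9,336 → take DB $16,176. Book value $64,708.
Year 7: DB = ⌊$64,708 × 200%/10⌋ = $12,941; SL = ⌊$30,508/4⌋ = $7,627 → take DB $12,941. Book value $51,767.
Year 8: DB = ⌊$51,767 × 200%/10⌋ = $10,353; SL = ⌊$17,567/3⌋ = $5,855 → take DB $10,353. Book value $41,414.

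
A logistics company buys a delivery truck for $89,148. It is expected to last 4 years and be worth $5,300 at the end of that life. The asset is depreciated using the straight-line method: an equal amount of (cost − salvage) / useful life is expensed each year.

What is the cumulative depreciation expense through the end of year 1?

Depreciable base = $89,148 − $5,300 = $83,848.
Annual expense = $83,848 / 4 = $20,962.
End of year 1: book value $68,186.
Accumulated through year 1 = $89,148 − $68,186 = $20,962.

$20,962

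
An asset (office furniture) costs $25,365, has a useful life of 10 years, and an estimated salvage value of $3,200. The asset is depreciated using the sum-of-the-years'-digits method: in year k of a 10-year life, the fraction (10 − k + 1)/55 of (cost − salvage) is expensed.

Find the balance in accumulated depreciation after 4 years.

$13,702

Depreciable base = $25,365 − $3,200 = $22,165.
Sum of the years' digits = 10+9+8+7+6+5+4+3+2+1 = 55.
Year 1: $22,165 × 10/55 = $4,030. Book value $21,335.
Year 2: $22,165 × 9/55 = $3,627. Book value $17,708.
Year 3: $22,165 × 8/55 = $3,224. Book value $14,484.
Year 4: $22,165 × 7/55 = $2,821. Book value $11,663.
Accumulated through year 4 = $25,365 − $11,663 = $13,702.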